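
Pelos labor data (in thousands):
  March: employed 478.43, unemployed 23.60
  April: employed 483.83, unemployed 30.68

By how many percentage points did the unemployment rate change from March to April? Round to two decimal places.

The unemployment rate changed by +1.26 percentage points.

March: labor force = 478.43 + 23.60 = 502.03; u = 23.60/502.03 = 4.70%.
April: labor force = 483.83 + 30.68 = 514.51; u = 30.68/514.51 = 5.96%.
Change = 5.96% − 4.70% = +1.26 pp.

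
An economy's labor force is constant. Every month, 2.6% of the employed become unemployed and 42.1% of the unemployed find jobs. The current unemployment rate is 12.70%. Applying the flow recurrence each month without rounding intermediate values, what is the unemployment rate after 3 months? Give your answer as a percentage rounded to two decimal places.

With a fixed labor force, u_{t+1} = u_t + s·(1−u_t) − f·u_t = u_t·(1−s−f) + s.
Here 1−s−f = 0.553 and s = 0.026.
u_1 = 0.127000 × 0.553 + 0.026 = 0.096231.
u_2 = 0.096231 × 0.553 + 0.026 = 0.079216.
u_3 = 0.079216 × 0.553 + 0.026 = 0.069806.

Unemployment rate after three months ≈ 6.98%.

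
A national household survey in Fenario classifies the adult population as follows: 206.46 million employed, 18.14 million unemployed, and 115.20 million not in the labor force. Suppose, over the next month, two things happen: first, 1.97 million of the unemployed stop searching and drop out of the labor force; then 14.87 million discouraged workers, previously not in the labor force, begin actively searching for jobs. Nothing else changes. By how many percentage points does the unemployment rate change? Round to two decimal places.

Initially, labor force = 206.46 + 18.14 = 224.60 million, so u = 18.14/224.60 = 8.08%.
After the first change, unemployed and labor force both fall by 1.97 → E = 206.46, U = 16.17, labor force = 222.63 million.
After the second change, unemployed and labor force both rise by 14.87 → E = 206.46, U = 31.04, labor force = 237.50 million.
New unemployment rate = 31.04 / 237.50 = 13.07%.
Change = 13.07% − 8.08% = +4.99 percentage points.

The unemployment rate changes by +4.99 percentage points.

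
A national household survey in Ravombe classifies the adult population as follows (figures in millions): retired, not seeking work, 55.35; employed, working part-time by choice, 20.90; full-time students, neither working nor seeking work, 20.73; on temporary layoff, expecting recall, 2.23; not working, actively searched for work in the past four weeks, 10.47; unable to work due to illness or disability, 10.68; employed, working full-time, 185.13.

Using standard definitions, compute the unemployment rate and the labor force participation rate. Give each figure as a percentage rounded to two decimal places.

Unemployment rate ≈ 5.81%; labor force participation rate ≈ 71.60%.

Employed = 20.90 + 185.13 = 206.03 million.
Unemployed = 2.23 + 10.47 = 12.70 million (jobless and actively searching, or on temporary layoff).
Labor force = 206.03 + 12.70 = 218.73 million.
Not in labor force = 55.35 + 20.73 + 10.68 = 86.76 million (those not working and not actively searching are outside the labor force).
Civilian working-age population = 218.73 + 86.76 = 305.49 million.
Unemployment rate = 12.70 / 218.73 = 5.81%.
Labor force participation rate = 218.73 / 305.49 = 71.60%.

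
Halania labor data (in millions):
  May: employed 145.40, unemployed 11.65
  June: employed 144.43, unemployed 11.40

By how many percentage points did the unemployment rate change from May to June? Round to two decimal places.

The unemployment rate changed by −0.10 percentage points.

May: labor force = 145.40 + 11.65 = 157.05; u = 11.65/157.05 = 7.42%.
June: labor force = 144.43 + 11.40 = 155.83; u = 11.40/155.83 = 7.32%.
Change = 7.32% − 7.42% = −0.10 pp.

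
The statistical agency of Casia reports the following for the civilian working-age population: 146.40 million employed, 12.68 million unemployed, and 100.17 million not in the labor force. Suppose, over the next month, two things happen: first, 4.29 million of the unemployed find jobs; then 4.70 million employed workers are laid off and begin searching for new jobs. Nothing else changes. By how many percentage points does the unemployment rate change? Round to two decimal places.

The unemployment rate changes by +0.26 percentage points.

Initially, labor force = 146.40 + 12.68 = 159.08 million, so u = 12.68/159.08 = 7.97%.
After the first change, unemployed falls and employed rises by 4.29; labor force unchanged → E = 150.69, U = 8.39, labor force = 159.08 million.
After the second change, employed falls and unemployed rises by 4.70; labor force unchanged → E = 145.99, U = 13.09, labor force = 159.08 million.
New unemployment rate = 13.09 / 159.08 = 8.23%.
Change = 8.23% − 7.97% = +0.26 percentage points.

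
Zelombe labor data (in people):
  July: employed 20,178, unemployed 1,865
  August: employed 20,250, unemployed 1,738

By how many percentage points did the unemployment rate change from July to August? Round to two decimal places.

July: labor force = 20,178 + 1,865 = 22,043; u = 1,865/22,043 = 8.46%.
August: labor force = 20,250 + 1,738 = 21,988; u = 1,738/21,988 = 7.90%.
Change = 7.90% − 8.46% = −0.56 pp.

The unemployment rate changed by −0.56 percentage points.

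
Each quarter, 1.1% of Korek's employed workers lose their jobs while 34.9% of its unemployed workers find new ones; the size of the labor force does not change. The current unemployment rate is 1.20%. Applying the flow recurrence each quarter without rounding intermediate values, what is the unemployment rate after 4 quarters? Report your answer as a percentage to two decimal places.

Unemployment rate after four quarters ≈ 2.74%.

With a fixed labor force, u_{t+1} = u_t + s·(1−u_t) − f·u_t = u_t·(1−s−f) + s.
Here 1−s−f = 0.640 and s = 0.011.
u_1 = 0.012000 × 0.640 + 0.011 = 0.018680.
u_2 = 0.018680 × 0.640 + 0.011 = 0.022955.
u_3 = 0.022955 × 0.640 + 0.011 = 0.025691.
u_4 = 0.025691 × 0.640 + 0.011 = 0.027442.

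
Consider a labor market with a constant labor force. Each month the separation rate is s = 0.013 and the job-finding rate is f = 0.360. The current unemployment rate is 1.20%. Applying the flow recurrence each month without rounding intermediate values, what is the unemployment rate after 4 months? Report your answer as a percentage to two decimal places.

Unemployment rate after four months ≈ 3.13%.

With a fixed labor force, u_{t+1} = u_t + s·(1−u_t) − f·u_t = u_t·(1−s−f) + s.
Here 1−s−f = 0.627 and s = 0.013.
u_1 = 0.012000 × 0.627 + 0.013 = 0.020524.
u_2 = 0.020524 × 0.627 + 0.013 = 0.025869.
u_3 = 0.025869 × 0.627 + 0.013 = 0.029220.
u_4 = 0.029220 × 0.627 + 0.013 = 0.031321.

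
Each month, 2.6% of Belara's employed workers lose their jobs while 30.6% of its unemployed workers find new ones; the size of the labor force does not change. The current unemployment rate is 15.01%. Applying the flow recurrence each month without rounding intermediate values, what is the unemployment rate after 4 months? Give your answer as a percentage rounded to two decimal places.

With a fixed labor force, u_{t+1} = u_t + s·(1−u_t) − f·u_t = u_t·(1−s−f) + s.
Here 1−s−f = 0.668 and s = 0.026.
u_1 = 0.150100 × 0.668 + 0.026 = 0.126267.
u_2 = 0.126267 × 0.668 + 0.026 = 0.110346.
u_3 = 0.110346 × 0.668 + 0.026 = 0.099711.
u_4 = 0.099711 × 0.668 + 0.026 = 0.092607.

Unemployment rate after four months ≈ 9.26%.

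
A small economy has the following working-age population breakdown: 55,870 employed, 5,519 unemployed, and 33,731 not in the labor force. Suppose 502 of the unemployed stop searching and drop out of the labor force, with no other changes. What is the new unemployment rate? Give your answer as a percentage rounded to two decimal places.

New unemployment rate ≈ 8.24%.

Initially, labor force = 55,870 + 5,519 = 61,389, so u = 5,519/61,389 = 8.99%.
After the change, unemployed and labor force both fall by 502 → E = 55,870, U = 5,017, labor force = 60,887.
New unemployment rate = 5,017 / 60,887 = 8.24%.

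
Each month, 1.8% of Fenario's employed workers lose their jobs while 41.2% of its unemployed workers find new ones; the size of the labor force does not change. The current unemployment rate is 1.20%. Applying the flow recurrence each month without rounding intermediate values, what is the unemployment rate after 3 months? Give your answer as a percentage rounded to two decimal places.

Unemployment rate after three months ≈ 3.63%.

With a fixed labor force, u_{t+1} = u_t + s·(1−u_t) − f·u_t = u_t·(1−s−f) + s.
Here 1−s−f = 0.570 and s = 0.018.
u_1 = 0.012000 × 0.570 + 0.018 = 0.024840.
u_2 = 0.024840 × 0.570 + 0.018 = 0.032159.
u_3 = 0.032159 × 0.570 + 0.018 = 0.036331.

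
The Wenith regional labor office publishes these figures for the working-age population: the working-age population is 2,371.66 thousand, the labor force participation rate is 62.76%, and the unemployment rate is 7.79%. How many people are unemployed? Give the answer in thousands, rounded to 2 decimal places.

Labor force = 0.6276 × 2,371.66 = 1,488.45 thousand.
Unemployed = 0.0779 × 1,488.45 ≈ 115.95 thousand.

About 115.95 thousand are unemployed.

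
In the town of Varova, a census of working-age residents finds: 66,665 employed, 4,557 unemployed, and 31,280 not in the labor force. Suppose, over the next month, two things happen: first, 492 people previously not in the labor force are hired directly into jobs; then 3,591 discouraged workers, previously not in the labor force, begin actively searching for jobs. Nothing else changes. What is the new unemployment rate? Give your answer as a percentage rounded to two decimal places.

New unemployment rate ≈ 10.82%.

Initially, labor force = 66,665 + 4,557 = 71,222, so u = 4,557/71,222 = 6.40%.
After the first change, employed and labor force both rise by 492; unemployed unchanged → E = 67,157, U = 4,557, labor force = 71,714.
After the second change, unemployed and labor force both rise by 3,591 → E = 67,157, U = 8,148, labor force = 75,305.
New unemployment rate = 8,148 / 75,305 = 10.82%.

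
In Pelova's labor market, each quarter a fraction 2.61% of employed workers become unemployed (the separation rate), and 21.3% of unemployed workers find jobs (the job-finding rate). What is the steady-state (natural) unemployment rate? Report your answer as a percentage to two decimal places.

Steady-state unemployment rate ≈ 10.92%.

At steady state the flows balance: s·E = f·U, so U/(E+U) = s/(s+f).
u* = 2.61 / (2.61 + 21.3) = 2.61 / 23.91 = 10.92%.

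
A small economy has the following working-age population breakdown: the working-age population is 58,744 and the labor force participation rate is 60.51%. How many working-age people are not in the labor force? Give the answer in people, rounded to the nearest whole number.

About 23,198 are not in the labor force.

Share not in the labor force = 1 − 0.6051 = 0.3949.
Not in labor force = 0.3949 × 58,744 ≈ 23,198.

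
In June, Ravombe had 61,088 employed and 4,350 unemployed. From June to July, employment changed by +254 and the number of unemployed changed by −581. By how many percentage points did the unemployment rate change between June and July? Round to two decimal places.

June: labor force = 61,088 + 4,350 = 65,438; u = 4,350/65,438 = 6.65%.
July: labor force = 61,342 + 3,769 = 65,111; u = 3,769/65,111 = 5.79%.
Change = 5.79% − 6.65% = −0.86 pp.

The unemployment rate changed by −0.86 percentage points.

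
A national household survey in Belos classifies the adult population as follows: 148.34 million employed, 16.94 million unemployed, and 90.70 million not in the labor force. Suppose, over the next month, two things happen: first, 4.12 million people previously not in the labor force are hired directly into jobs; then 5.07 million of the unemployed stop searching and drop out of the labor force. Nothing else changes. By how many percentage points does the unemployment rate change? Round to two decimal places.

The unemployment rate changes by −3.03 percentage points.

Initially, labor force = 148.34 + 16.94 = 165.28 million, so u = 16.94/165.28 = 10.25%.
After the first change, employed and labor force both rise by 4.12; unemployed unchanged → E = 152.46, U = 16.94, labor force = 169.40 million.
After the second change, unemployed and labor force both fall by 5.07 → E = 152.46, U = 11.87, labor force = 164.33 million.
New unemployment rate = 11.87 / 164.33 = 7.22%.
Change = 7.22% − 10.25% = −3.03 percentage points.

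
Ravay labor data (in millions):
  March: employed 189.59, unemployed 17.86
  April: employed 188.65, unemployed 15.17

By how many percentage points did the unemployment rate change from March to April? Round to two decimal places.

The unemployment rate changed by −1.17 percentage points.

March: labor force = 189.59 + 17.86 = 207.45; u = 17.86/207.45 = 8.61%.
April: labor force = 188.65 + 15.17 = 203.82; u = 15.17/203.82 = 7.44%.
Change = 7.44% − 8.61% = −1.17 pp.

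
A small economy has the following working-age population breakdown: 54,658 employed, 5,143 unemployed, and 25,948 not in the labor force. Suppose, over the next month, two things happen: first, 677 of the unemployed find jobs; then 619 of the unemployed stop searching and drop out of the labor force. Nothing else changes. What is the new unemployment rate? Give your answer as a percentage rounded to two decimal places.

Initially, labor force = 54,658 + 5,143 = 59,801, so u = 5,143/59,801 = 8.60%.
After the first change, unemployed falls and employed rises by 677; labor force unchanged → E = 55,335, U = 4,466, labor force = 59,801.
After the second change, unemployed and labor force both fall by 619 → E = 55,335, U = 3,847, labor force = 59,182.
New unemployment rate = 3,847 / 59,182 = 6.50%.

New unemployment rate ≈ 6.50%.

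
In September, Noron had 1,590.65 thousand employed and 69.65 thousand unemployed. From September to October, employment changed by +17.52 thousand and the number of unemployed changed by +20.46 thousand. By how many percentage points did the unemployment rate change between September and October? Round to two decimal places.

September: labor force = 1,590.65 + 69.65 = 1,660.30; u = 69.65/1,660.30 = 4.20%.
October: labor force = 1,608.17 + 90.11 = 1,698.28; u = 90.11/1,698.28 = 5.31%.
Change = 5.31% − 4.20% = +1.11 pp.

The unemployment rate changed by +1.11 percentage points.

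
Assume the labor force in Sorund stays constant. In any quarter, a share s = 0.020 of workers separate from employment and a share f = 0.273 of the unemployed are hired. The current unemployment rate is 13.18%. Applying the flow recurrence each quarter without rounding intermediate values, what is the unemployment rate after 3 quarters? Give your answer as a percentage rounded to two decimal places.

With a fixed labor force, u_{t+1} = u_t + s·(1−u_t) − f·u_t = u_t·(1−s−f) + s.
Here 1−s−f = 0.707 and s = 0.020.
u_1 = 0.131800 × 0.707 + 0.020 = 0.113183.
u_2 = 0.113183 × 0.707 + 0.020 = 0.100020.
u_3 = 0.100020 × 0.707 + 0.020 = 0.090714.

Unemployment rate after three quarters ≈ 9.07%.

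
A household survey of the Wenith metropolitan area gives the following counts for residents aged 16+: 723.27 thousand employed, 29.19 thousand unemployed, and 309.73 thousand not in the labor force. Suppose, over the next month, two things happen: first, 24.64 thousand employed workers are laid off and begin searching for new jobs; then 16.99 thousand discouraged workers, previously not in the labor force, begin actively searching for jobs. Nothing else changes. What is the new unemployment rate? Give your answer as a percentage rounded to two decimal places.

Initially, labor force = 723.27 + 29.19 = 752.46 thousand, so u = 29.19/752.46 = 3.88%.
After the first change, employed falls and unemployed rises by 24.64; labor force unchanged → E = 698.63, U = 53.83, labor force = 752.46 thousand.
After the second change, unemployed and labor force both rise by 16.99 → E = 698.63, U = 70.82, labor force = 769.45 thousand.
New unemployment rate = 70.82 / 769.45 = 9.20%.

New unemployment rate ≈ 9.20%.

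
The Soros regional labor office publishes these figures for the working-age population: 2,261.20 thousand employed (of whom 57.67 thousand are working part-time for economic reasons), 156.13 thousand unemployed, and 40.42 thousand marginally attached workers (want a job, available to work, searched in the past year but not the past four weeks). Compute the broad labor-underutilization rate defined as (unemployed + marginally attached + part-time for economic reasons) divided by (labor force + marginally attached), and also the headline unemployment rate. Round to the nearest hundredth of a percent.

Labor force = 2,261.20 + 156.13 = 2,417.33 thousand.
Numerator = 156.13 + 40.42 + 57.67 = 254.22 thousand.
Denominator = 2,417.33 + 40.42 = 2,457.75 thousand.
Broad rate = 254.22 / 2,457.75 = 10.34%.
Headline unemployment rate = 156.13 / 2,417.33 = 6.46%.

Broad underutilization rate ≈ 10.34%; headline unemployment rate ≈ 6.46%.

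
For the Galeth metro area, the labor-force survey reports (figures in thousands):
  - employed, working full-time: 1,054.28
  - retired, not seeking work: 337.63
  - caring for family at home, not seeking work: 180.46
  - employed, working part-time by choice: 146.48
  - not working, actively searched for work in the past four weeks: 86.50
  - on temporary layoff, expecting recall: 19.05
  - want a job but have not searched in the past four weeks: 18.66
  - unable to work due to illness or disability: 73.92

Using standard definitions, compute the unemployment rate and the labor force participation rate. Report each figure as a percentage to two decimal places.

Employed = 1,054.28 + 146.48 = 1,200.76 thousand.
Unemployed = 86.50 + 19.05 = 105.55 thousand (jobless and actively searching, or on temporary layoff).
Labor force = 1,200.76 + 105.55 = 1,306.31 thousand.
Not in labor force = 337.63 + 180.46 + 18.66 + 73.92 = 610.67 thousand (those not working and not actively searching are outside the labor force — including those who want a job but have given up searching).
Civilian working-age population = 1,306.31 + 610.67 = 1,916.98 thousand.
Unemployment rate = 105.55 / 1,306.31 = 8.08%.
Labor force participation rate = 1,306.31 / 1,916.98 = 68.14%.

Unemployment rate ≈ 8.08%; labor force participation rate ≈ 68.14%.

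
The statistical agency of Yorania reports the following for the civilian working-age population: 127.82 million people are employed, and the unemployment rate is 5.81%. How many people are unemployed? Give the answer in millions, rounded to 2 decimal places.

Let U be the number unemployed. The labor force is E + U, and U/(E+U) = 0.0581.
So U = 0.0581 × 127.82 / (1 − 0.0581) = 7.4263 / 0.9419 ≈ 7.88 million.

About 7.88 million are unemployed.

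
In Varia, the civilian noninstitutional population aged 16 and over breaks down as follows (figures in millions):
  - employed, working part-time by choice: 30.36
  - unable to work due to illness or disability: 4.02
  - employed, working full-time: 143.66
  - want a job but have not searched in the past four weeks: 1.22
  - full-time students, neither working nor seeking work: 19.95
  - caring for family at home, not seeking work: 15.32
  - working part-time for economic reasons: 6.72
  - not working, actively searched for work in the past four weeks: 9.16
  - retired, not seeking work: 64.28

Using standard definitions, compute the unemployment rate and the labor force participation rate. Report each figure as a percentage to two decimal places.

Unemployment rate ≈ 4.82%; labor force participation rate ≈ 64.44%.

Employed = 30.36 + 143.66 + 6.72 = 180.74 million (anyone who worked, including part-time for economic reasons, counts as employed).
Unemployed = 9.16 million.
Labor force = 180.74 + 9.16 = 189.90 million.
Not in labor force = 4.02 + 1.22 + 19.95 + 15.32 + 64.28 = 104.79 million (those not working and not actively searching are outside the labor force — including those who want a job but have given up searching).
Civilian working-age population = 189.90 + 104.79 = 294.69 million.
Unemployment rate = 9.16 / 189.90 = 4.82%.
Labor force participation rate = 189.90 / 294.69 = 64.44%.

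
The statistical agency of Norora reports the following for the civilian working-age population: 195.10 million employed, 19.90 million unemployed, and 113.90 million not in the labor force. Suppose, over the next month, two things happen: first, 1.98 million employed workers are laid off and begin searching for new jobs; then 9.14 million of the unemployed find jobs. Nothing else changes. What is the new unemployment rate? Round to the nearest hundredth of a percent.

New unemployment rate ≈ 5.93%.

Initially, labor force = 195.10 + 19.90 = 215.00 million, so u = 19.90/215.00 = 9.26%.
After the first change, employed falls and unemployed rises by 1.98; labor force unchanged → E = 193.12, U = 21.88, labor force = 215.00 million.
After the second change, unemployed falls and employed rises by 9.14; labor force unchanged → E = 202.26, U = 12.74, labor force = 215.00 million.
New unemployment rate = 12.74 / 215.00 = 5.93%.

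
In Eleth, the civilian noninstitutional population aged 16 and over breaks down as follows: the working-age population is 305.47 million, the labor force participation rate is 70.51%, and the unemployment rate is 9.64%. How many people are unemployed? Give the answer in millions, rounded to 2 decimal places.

About 20.76 million are unemployed.

Labor force = 0.7051 × 305.47 = 215.39 million.
Unemployed = 0.0964 × 215.39 ≈ 20.76 million.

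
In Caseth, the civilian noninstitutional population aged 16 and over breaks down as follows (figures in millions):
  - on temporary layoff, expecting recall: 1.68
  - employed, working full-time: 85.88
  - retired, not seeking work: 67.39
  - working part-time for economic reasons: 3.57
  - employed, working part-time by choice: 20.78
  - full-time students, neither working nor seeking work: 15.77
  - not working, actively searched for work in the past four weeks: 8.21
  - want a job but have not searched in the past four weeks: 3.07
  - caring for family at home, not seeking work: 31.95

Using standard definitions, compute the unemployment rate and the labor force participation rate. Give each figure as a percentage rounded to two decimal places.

Unemployment rate ≈ 8.23%; labor force participation rate ≈ 50.41%.

Employed = 85.88 + 3.57 + 20.78 = 110.23 million (anyone who worked, including part-time for economic reasons, counts as employed).
Unemployed = 1.68 + 8.21 = 9.89 million (jobless and actively searching, or on temporary layoff).
Labor force = 110.23 + 9.89 = 120.12 million.
Not in labor force = 67.39 + 15.77 + 3.07 + 31.95 = 118.18 million (those not working and not actively searching are outside the labor force — including those who want a job but have given up searching).
Civilian working-age population = 120.12 + 118.18 = 238.30 million.
Unemployment rate = 9.89 / 120.12 = 8.23%.
Labor force participation rate = 120.12 / 238.30 = 50.41%.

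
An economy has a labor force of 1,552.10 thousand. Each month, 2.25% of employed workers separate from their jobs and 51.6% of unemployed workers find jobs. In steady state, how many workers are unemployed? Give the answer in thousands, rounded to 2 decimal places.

About 64.85 thousand are unemployed in steady state.

Steady-state unemployment rate u* = s/(s+f) = 2.25/(2.25+51.6) = 0.041783.
Unemployed = u* × labor force = 0.041783 × 1,552.10 ≈ 64.85 thousand.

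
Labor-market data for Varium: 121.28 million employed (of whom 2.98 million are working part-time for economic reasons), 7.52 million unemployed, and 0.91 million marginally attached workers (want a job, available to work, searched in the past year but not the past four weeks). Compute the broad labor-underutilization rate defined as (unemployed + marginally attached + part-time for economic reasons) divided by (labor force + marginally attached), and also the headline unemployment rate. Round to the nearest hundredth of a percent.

Labor force = 121.28 + 7.52 = 128.80 million.
Numerator = 7.52 + 0.91 + 2.98 = 11.41 million.
Denominator = 128.80 + 0.91 = 129.71 million.
Broad rate = 11.41 / 129.71 = 8.80%.
Headline unemployment rate = 7.52 / 128.80 = 5.84%.

Broad underutilization rate ≈ 8.80%; headline unemployment rate ≈ 5.84%.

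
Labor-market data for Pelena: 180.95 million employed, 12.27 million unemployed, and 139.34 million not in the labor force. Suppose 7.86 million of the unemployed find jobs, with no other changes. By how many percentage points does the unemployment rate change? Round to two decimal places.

The unemployment rate changes by −4.07 percentage points.

Initially, labor force = 180.95 + 12.27 = 193.22 million, so u = 12.27/193.22 = 6.35%.
After the change, unemployed falls and employed rises by 7.86; labor force unchanged → E = 188.81, U = 4.41, labor force = 193.22 million.
New unemployment rate = 4.41 / 193.22 = 2.28%.
Change = 2.28% − 6.35% = −4.07 percentage points.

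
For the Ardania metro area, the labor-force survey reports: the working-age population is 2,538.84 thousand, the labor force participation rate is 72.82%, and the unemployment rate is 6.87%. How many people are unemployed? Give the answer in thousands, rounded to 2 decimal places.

About 127.01 thousand are unemployed.

Labor force = 0.7282 × 2,538.84 = 1,848.78 thousand.
Unemployed = 0.0687 × 1,848.78 ≈ 127.01 thousand.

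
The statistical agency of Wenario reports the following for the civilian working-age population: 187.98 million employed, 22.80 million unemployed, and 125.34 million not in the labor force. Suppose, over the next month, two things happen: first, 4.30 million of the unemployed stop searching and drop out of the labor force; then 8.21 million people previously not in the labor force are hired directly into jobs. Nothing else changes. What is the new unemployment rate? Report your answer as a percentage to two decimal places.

Initially, labor force = 187.98 + 22.80 = 210.78 million, so u = 22.80/210.78 = 10.82%.
After the first change, unemployed and labor force both fall by 4.30 → E = 187.98, U = 18.50, labor force = 206.48 million.
After the second change, employed and labor force both rise by 8.21; unemployed unchanged → E = 196.19, U = 18.50, labor force = 214.69 million.
New unemployment rate = 18.50 / 214.69 = 8.62%.

New unemployment rate ≈ 8.62%.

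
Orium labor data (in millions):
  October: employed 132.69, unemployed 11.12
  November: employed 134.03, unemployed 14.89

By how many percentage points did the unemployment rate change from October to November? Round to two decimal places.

The unemployment rate changed by +2.27 percentage points.

October: labor force = 132.69 + 11.12 = 143.81; u = 11.12/143.81 = 7.73%.
November: labor force = 134.03 + 14.89 = 148.92; u = 14.89/148.92 = 10.00%.
Change = 10.00% − 7.73% = +2.27 pp.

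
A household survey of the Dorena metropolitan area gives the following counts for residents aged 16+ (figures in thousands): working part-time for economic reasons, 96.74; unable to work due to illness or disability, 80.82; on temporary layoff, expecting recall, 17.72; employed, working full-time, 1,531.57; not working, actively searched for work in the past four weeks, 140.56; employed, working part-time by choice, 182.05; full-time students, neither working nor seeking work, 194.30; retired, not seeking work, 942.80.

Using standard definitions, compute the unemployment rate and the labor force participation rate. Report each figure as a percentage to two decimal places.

Unemployment rate ≈ 8.04%; labor force participation rate ≈ 61.78%.

Employed = 96.74 + 1,531.57 + 182.05 = 1,810.36 thousand (anyone who worked, including part-time for economic reasons, counts as employed).
Unemployed = 17.72 + 140.56 = 158.28 thousand (jobless and actively searching, or on temporary layoff).
Labor force = 1,810.36 + 158.28 = 1,968.64 thousand.
Not in labor force = 80.82 + 194.30 + 942.80 = 1,217.92 thousand (those not working and not actively searching are outside the labor force).
Civilian working-age population = 1,968.64 + 1,217.92 = 3,186.56 thousand.
Unemployment rate = 158.28 / 1,968.64 = 8.04%.
Labor force participation rate = 1,968.64 / 3,186.56 = 61.78%.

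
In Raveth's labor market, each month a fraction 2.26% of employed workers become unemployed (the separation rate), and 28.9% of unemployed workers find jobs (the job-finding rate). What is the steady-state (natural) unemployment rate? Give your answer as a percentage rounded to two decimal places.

At steady state the flows balance: s·E = f·U, so U/(E+U) = s/(s+f).
u* = 2.26 / (2.26 + 28.9) = 2.26 / 31.16 = 7.25%.

Steady-state unemployment rate ≈ 7.25%.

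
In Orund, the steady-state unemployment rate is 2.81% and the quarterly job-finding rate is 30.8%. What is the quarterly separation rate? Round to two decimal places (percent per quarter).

From u* = s/(s+f): s = u·f/(1−u).
s = 0.0281 × 30.8 / (1 − 0.0281) = 0.8655 / 0.9719 ≈ 0.89% per quarter.

Separation rate ≈ 0.89% per quarter.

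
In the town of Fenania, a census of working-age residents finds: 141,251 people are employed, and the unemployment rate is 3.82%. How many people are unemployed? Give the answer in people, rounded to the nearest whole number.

Let U be the number unemployed. The labor force is E + U, and U/(E+U) = 0.0382.
So U = 0.0382 × 141,251 / (1 − 0.0382) = 5395.79 / 0.9618 ≈ 5,610.

About 5,610 are unemployed.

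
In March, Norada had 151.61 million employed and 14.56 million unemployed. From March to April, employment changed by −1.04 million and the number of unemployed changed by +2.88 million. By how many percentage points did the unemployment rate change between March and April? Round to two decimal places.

March: labor force = 151.61 + 14.56 = 166.17; u = 14.56/166.17 = 8.76%.
April: labor force = 150.57 + 17.44 = 168.01; u = 17.44/168.01 = 10.38%.
Change = 10.38% − 8.76% = +1.62 pp.

The unemployment rate changed by +1.62 percentage points.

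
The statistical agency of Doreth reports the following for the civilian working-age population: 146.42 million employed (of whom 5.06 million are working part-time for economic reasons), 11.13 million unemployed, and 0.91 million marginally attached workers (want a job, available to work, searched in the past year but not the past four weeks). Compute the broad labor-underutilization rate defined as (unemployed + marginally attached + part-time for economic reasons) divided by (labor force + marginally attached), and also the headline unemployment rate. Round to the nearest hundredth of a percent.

Labor force = 146.42 + 11.13 = 157.55 million.
Numerator = 11.13 + 0.91 + 5.06 = 17.10 million.
Denominator = 157.55 + 0.91 = 158.46 million.
Broad rate = 17.10 / 158.46 = 10.79%.
Headline unemployment rate = 11.13 / 157.55 = 7.06%.

Broad underutilization rate ≈ 10.79%; headline unemployment rate ≈ 7.06%.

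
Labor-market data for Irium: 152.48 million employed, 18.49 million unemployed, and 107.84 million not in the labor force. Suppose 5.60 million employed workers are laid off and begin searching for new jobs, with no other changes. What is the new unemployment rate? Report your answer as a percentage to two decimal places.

New unemployment rate ≈ 14.09%.

Initially, labor force = 152.48 + 18.49 = 170.97 million, so u = 18.49/170.97 = 10.81%.
After the change, employed falls and unemployed rises by 5.60; labor force unchanged → E = 146.88, U = 24.09, labor force = 170.97 million.
New unemployment rate = 24.09 / 170.97 = 14.09%.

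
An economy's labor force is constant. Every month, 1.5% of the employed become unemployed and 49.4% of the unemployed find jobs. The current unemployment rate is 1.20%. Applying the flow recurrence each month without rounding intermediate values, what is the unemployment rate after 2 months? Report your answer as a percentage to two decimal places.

With a fixed labor force, u_{t+1} = u_t + s·(1−u_t) − f·u_t = u_t·(1−s−f) + s.
Here 1−s−f = 0.491 and s = 0.015.
u_1 = 0.012000 × 0.491 + 0.015 = 0.020892.
u_2 = 0.020892 × 0.491 + 0.015 = 0.025258.

Unemployment rate after two months ≈ 2.53%.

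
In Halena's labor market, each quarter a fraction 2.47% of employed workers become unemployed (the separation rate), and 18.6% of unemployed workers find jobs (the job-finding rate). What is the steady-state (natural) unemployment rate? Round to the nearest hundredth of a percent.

At steady state the flows balance: s·E = f·U, so U/(E+U) = s/(s+f).
u* = 2.47 / (2.47 + 18.6) = 2.47 / 21.07 = 11.72%.

Steady-state unemployment rate ≈ 11.72%.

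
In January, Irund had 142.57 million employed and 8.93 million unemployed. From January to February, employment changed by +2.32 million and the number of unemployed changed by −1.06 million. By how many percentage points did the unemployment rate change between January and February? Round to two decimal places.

January: labor force = 142.57 + 8.93 = 151.50; u = 8.93/151.50 = 5.89%.
February: labor force = 144.89 + 7.87 = 152.76; u = 7.87/152.76 = 5.15%.
Change = 5.15% − 5.89% = −0.74 pp.

The unemployment rate changed by −0.74 percentage points.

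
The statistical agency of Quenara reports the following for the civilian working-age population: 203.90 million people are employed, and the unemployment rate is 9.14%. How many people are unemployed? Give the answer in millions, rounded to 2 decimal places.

About 20.51 million are unemployed.

Let U be the number unemployed. The labor force is E + U, and U/(E+U) = 0.0914.
So U = 0.0914 × 203.90 / (1 − 0.0914) = 18.6365 / 0.9086 ≈ 20.51 million.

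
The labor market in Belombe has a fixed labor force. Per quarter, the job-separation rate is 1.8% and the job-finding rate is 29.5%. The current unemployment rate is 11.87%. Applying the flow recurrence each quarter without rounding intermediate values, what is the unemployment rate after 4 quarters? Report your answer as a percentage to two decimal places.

With a fixed labor force, u_{t+1} = u_t + s·(1−u_t) − f·u_t = u_t·(1−s−f) + s.
Here 1−s−f = 0.687 and s = 0.018.
u_1 = 0.118700 × 0.687 + 0.018 = 0.099547.
u_2 = 0.099547 × 0.687 + 0.018 = 0.086389.
u_3 = 0.086389 × 0.687 + 0.018 = 0.077349.
u_4 = 0.077349 × 0.687 + 0.018 = 0.071139.

Unemployment rate after four quarters ≈ 7.11%.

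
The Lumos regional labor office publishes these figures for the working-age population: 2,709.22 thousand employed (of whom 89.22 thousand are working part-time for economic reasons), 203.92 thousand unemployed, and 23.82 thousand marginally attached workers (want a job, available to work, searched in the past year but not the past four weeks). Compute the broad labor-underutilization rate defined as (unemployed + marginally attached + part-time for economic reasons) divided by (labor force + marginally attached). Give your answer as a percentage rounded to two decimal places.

Broad underutilization rate ≈ 10.79%.

Labor force = 2,709.22 + 203.92 = 2,913.14 thousand.
Numerator = 203.92 + 23.82 + 89.22 = 316.96 thousand.
Denominator = 2,913.14 + 23.82 = 2,936.96 thousand.
Broad rate = 316.96 / 2,936.96 = 10.79%.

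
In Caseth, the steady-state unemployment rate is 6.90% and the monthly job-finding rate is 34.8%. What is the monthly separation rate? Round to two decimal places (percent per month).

Separation rate ≈ 2.58% per month.

From u* = s/(s+f): s = u·f/(1−u).
s = 0.0690 × 34.8 / (1 − 0.0690) = 2.4012 / 0.9310 ≈ 2.58% per month.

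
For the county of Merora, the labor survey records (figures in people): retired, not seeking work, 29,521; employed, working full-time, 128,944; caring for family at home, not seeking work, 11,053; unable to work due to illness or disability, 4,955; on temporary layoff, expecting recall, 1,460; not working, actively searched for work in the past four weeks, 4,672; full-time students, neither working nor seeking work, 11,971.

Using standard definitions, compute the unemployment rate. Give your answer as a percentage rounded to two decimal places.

Unemployment rate ≈ 4.54%.

Employed = 128,944.
Unemployed = 1,460 + 4,672 = 6,132 (jobless and actively searching, or on temporary layoff).
Labor force = 128,944 + 6,132 = 135,076.
Unemployment rate = 6,132 / 135,076 = 4.54%.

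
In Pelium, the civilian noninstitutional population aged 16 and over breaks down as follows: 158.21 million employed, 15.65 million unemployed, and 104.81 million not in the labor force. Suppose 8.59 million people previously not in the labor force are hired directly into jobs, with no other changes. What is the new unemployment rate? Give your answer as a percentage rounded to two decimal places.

New unemployment rate ≈ 8.58%.

Initially, labor force = 158.21 + 15.65 = 173.86 million, so u = 15.65/173.86 = 9.00%.
After the change, employed and labor force both rise by 8.59; unemployed unchanged → E = 166.80, U = 15.65, labor force = 182.45 million.
New unemployment rate = 15.65 / 182.45 = 8.58%.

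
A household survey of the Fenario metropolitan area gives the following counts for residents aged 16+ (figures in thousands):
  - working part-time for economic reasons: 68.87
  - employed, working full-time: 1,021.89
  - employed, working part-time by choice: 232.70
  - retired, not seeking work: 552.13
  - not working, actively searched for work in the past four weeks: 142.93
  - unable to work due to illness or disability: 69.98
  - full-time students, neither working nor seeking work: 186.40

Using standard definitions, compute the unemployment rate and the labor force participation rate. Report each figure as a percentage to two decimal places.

Employed = 68.87 + 1,021.89 + 232.70 = 1,323.46 thousand (anyone who worked, including part-time for economic reasons, counts as employed).
Unemployed = 142.93 thousand.
Labor force = 1,323.46 + 142.93 = 1,466.39 thousand.
Not in labor force = 552.13 + 69.98 + 186.40 = 808.51 thousand (those not working and not actively searching are outside the labor force).
Civilian working-age population = 1,466.39 + 808.51 = 2,274.90 thousand.
Unemployment rate = 142.93 / 1,466.39 = 9.75%.
Labor force participation rate = 1,466.39 / 2,274.90 = 64.46%.

Unemployment rate ≈ 9.75%; labor force participation rate ≈ 64.46%.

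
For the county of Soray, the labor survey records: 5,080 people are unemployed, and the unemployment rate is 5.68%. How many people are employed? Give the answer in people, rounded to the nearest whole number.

About 84,357 are employed.

Labor force = U / u = 5,080 / 0.0568 ≈ 89,437.
Employed = labor force − unemployed = 89,437 − 5,080 = 84,357.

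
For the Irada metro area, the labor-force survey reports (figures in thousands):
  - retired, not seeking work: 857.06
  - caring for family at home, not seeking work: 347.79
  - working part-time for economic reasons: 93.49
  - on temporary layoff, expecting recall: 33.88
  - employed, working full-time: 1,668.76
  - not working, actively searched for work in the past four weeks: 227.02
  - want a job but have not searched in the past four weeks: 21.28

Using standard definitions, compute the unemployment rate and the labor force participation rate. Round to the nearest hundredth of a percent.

Unemployment rate ≈ 12.90%; labor force participation rate ≈ 62.26%.

Employed = 93.49 + 1,668.76 = 1,762.25 thousand (anyone who worked, including part-time for economic reasons, counts as employed).
Unemployed = 33.88 + 227.02 = 260.90 thousand (jobless and actively searching, or on temporary layoff).
Labor force = 1,762.25 + 260.90 = 2,023.15 thousand.
Not in labor force = 857.06 + 347.79 + 21.28 = 1,226.13 thousand (those not working and not actively searching are outside the labor force — including those who want a job but have given up searching).
Civilian working-age population = 2,023.15 + 1,226.13 = 3,249.28 thousand.
Unemployment rate = 260.90 / 2,023.15 = 12.90%.
Labor force participation rate = 2,023.15 / 3,249.28 = 62.26%.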